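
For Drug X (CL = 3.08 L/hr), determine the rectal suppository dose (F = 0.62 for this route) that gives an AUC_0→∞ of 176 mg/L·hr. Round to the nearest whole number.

Dose = 874 mg

Dose = CL × AUC_0→∞ / F
     = 3.08 × 176 / 0.62 = 874.323 mg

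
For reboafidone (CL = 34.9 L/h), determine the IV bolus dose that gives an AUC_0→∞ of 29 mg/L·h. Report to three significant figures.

Dose_iv = CL × AUC_0→∞
     = 34.9 × 29 = 1012.1 mg

Dose = 1010 mg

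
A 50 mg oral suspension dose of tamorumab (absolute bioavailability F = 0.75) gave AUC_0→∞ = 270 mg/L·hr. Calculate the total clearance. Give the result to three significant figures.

CL = F × Dose / AUC_0→∞
   = 0.75 × 50 / 270 = 0.138889 L/hr

CL = 0.139 L/hr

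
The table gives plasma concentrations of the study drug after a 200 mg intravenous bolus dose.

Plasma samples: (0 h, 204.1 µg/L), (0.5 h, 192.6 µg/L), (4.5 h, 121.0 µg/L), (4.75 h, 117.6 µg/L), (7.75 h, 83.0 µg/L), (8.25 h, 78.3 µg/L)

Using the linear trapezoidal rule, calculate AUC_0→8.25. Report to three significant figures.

AUC = 1100 µg/L·h

Trapezoidal AUC_0→8.25:
  [0→0.5]: (204.1+192.6)/2 × 0.5 = 99.175
  [0.5→4.5]: (192.6+121.0)/2 × 4 = 627.2
  [4.5→4.75]: (121.0+117.6)/2 × 0.25 = 29.825
  [4.75→7.75]: (117.6+83.0)/2 × 3 = 300.9
  [7.75→8.25]: (83.0+78.3)/2 × 0.5 = 40.325
  Sum = 1097.425 µg/L·h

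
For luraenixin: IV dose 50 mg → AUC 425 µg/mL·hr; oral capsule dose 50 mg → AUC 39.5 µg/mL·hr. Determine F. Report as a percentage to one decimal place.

F = (AUC_ev / D_ev) / (AUC_iv / D_iv)
  = (39.5/50) / (425/50)
  = 0.79 / 8.5 = 0.0929
  = 9.29%

F = 9.3%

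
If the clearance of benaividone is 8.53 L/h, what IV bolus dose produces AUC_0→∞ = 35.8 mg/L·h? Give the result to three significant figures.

Dose_iv = CL × AUC_0→∞
     = 8.53 × 35.8 = 305.374 mg

Dose = 305 mg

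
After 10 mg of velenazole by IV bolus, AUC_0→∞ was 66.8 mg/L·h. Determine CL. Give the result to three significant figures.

CL = Dose_iv / AUC_0→∞
   = 10 / 66.8 = 0.149701 L/h

CL = 0.150 L/h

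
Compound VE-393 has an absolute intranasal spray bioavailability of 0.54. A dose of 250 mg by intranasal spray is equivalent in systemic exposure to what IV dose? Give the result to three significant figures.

Systemic exposure from an extravascular dose = F × D_ev, so the equivalent IV dose is F × D_ev.
D_iv = F × D_ev = 0.54 × 250 = 135 mg

D_iv = 135 mg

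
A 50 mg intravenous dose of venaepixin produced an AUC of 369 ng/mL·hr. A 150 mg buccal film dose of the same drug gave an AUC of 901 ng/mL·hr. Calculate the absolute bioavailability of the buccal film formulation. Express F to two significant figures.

F = 0.81

F = (AUC_ev / D_ev) / (AUC_iv / D_iv)
  = (901/150) / (369/50)
  = 6.00667 / 7.38 = 0.8139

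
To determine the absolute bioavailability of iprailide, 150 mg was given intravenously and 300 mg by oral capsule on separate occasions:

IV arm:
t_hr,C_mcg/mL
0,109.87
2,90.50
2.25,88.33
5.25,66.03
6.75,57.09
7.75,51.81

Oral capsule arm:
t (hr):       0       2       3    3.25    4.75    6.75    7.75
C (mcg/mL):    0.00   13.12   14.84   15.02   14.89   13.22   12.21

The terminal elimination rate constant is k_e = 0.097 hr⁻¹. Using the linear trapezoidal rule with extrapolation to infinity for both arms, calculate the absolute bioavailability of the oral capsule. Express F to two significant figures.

F = 0.097

Trapezoidal AUC_0→7.75 (IV):
  [0→2]: (109.87+90.50)/2 × 2 = 200.37
  [2→2.25]: (90.50+88.33)/2 × 0.25 = 22.35375
  [2.25→5.25]: (88.33+66.03)/2 × 3 = 231.54
  [5.25→6.75]: (66.03+57.09)/2 × 1.5 = 92.34
  [6.75→7.75]: (57.09+51.81)/2 × 1 = 54.45
  Sum = 601.05375 mcg/mL·hr
IV tail: 51.81/0.097 = 534.124; AUC_iv,0→∞ = 601.05375 + 534.124 = 1135.17775 mcg/mL·hr
Trapezoidal AUC_0→7.75 (oral capsule):
  [0→2]: (0.00+13.12)/2 × 2 = 13.12
  [2→3]: (13.12+14.84)/2 × 1 = 13.98
  [3→3.25]: (14.84+15.02)/2 × 0.25 = 3.7325
  [3.25→4.75]: (15.02+14.89)/2 × 1.5 = 22.4325
  [4.75→6.75]: (14.89+13.22)/2 × 2 = 28.11
  [6.75→7.75]: (13.22+12.21)/2 × 1 = 12.715
  Sum = 94.09 mcg/mL·hr
oral capsule tail: 12.21/0.097 = 125.876; AUC_ev,0→∞ = 94.09 + 125.876 = 219.966 mcg/mL·hr
F = (AUC_ev/D_ev)/(AUC_iv/D_iv) = (219.966/300)/(1135.17775/150) = 0.73322/7.56785 = 0.0969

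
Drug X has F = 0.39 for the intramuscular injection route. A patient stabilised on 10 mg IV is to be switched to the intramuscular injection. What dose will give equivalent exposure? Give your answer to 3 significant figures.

For equal systemic exposure: F × D_ev = D_iv
D_ev = D_iv / F = 10 / 0.39 = 25.641 mg

D_intramuscular = 25.6 mg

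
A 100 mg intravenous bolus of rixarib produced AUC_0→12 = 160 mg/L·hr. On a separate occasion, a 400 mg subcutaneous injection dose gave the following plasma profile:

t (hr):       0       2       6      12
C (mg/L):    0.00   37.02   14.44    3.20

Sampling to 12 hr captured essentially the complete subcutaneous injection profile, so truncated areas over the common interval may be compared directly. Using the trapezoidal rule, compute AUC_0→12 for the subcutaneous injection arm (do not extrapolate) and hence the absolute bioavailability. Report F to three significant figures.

Trapezoidal AUC_0→12 (subcutaneous injection):
  [0→2]: (0.00+37.02)/2 × 2 = 37.02
  [2→6]: (37.02+14.44)/2 × 4 = 102.92
  [6→12]: (14.44+3.20)/2 × 6 = 52.92
  Sum = 192.86 mg/L·hr
F = (AUC_ev/D_ev)/(AUC_iv/D_iv) = (192.86/400)/(160/100) = 0.48215/1.6 = 0.3013

F = 0.301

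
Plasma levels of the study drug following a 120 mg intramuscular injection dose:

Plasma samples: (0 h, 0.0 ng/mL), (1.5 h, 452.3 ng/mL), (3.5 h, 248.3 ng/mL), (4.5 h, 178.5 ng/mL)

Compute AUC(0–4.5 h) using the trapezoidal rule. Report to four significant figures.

AUC = 1253 ng/mL·h

Trapezoidal AUC_0→4.5:
  [0→1.5]: (0.0+452.3)/2 × 1.5 = 339.225
  [1.5→3.5]: (452.3+248.3)/2 × 2 = 700.6
  [3.5→4.5]: (248.3+178.5)/2 × 1 = 213.4
  Sum = 1253.225 ng/mL·h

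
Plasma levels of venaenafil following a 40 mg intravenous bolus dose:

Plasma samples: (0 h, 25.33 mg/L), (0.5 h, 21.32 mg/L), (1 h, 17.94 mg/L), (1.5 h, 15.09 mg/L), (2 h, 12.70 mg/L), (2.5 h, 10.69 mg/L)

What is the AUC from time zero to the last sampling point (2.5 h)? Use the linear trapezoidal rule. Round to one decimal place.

Trapezoidal AUC_0→2.5:
  [0→0.5]: (25.33+21.32)/2 × 0.5 = 11.6625
  [0.5→1]: (21.32+17.94)/2 × 0.5 = 9.815
  [1→1.5]: (17.94+15.09)/2 × 0.5 = 8.2575
  [1.5→2]: (15.09+12.70)/2 × 0.5 = 6.9475
  [2→2.5]: (12.70+10.69)/2 × 0.5 = 5.8475
  Sum = 42.53 mg/L·h

AUC = 42.5 mg/L·h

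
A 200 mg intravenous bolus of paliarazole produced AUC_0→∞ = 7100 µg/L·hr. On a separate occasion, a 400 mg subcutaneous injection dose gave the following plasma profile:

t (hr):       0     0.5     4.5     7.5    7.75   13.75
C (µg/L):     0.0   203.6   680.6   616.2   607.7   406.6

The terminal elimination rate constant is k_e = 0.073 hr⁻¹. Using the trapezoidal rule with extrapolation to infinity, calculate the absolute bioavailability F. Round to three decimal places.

F = 0.882

Trapezoidal AUC_0→13.75 (subcutaneous injection):
  [0→0.5]: (0.0+203.6)/2 × 0.5 = 50.9
  [0.5→4.5]: (203.6+680.6)/2 × 4 = 1768.4
  [4.5→7.5]: (680.6+616.2)/2 × 3 = 1945.2
  [7.5→7.75]: (616.2+607.7)/2 × 0.25 = 152.9875
  [7.75→13.75]: (607.7+406.6)/2 × 6 = 3042.9
  Sum = 6960.3875 µg/L·hr
Tail: C_last/k_e = 406.6/0.073 = 5569.863
AUC_0→∞ (subcutaneous injection) = 6960.3875 + 5569.863 = 12530.2505 µg/L·hr
F = (AUC_ev/D_ev)/(AUC_iv/D_iv) = (12530.2505/400)/(7100/200) = 31.3256/35.5 = 0.8824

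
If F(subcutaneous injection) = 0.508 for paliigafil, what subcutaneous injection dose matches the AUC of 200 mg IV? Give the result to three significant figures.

D_subcutaneous = 394 mg

For equal systemic exposure: F × D_ev = D_iv
D_ev = D_iv / F = 200 / 0.508 = 393.701 mg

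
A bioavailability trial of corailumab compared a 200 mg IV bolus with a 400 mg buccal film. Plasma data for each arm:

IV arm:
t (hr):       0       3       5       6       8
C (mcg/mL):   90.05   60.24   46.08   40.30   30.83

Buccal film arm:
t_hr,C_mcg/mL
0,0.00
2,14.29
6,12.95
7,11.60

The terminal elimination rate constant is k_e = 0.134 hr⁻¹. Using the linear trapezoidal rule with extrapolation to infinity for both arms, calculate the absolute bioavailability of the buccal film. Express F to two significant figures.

Trapezoidal AUC_0→8 (IV):
  [0→3]: (90.05+60.24)/2 × 3 = 225.435
  [3→5]: (60.24+46.08)/2 × 2 = 106.32
  [5→6]: (46.08+40.30)/2 × 1 = 43.19
  [6→8]: (40.30+30.83)/2 × 2 = 71.13
  Sum = 446.075 mcg/mL·hr
IV tail: 30.83/0.134 = 230.075; AUC_iv,0→∞ = 446.075 + 230.075 = 676.15 mcg/mL·hr
Trapezoidal AUC_0→7 (buccal film):
  [0→2]: (0.00+14.29)/2 × 2 = 14.29
  [2→6]: (14.29+12.95)/2 × 4 = 54.48
  [6→7]: (12.95+11.60)/2 × 1 = 12.275
  Sum = 81.045 mcg/mL·hr
buccal film tail: 11.60/0.134 = 86.567; AUC_ev,0→∞ = 81.045 + 86.567 = 167.612 mcg/mL·hr
F = (AUC_ev/D_ev)/(AUC_iv/D_iv) = (167.612/400)/(676.15/200) = 0.41903/3.38075 = 0.1239

F = 0.12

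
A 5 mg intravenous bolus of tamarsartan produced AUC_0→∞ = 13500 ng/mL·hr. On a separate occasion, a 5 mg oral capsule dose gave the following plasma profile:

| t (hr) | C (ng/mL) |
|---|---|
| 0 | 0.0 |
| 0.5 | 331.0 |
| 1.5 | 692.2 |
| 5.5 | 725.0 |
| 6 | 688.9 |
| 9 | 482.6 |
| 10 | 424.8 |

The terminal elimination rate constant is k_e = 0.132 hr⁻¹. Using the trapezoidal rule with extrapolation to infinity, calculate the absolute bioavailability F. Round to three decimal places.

F = 0.682

Trapezoidal AUC_0→10 (oral capsule):
  [0→0.5]: (0.0+331.0)/2 × 0.5 = 82.75
  [0.5→1.5]: (331.0+692.2)/2 × 1 = 511.6
  [1.5→5.5]: (692.2+725.0)/2 × 4 = 2834.4
  [5.5→6]: (725.0+688.9)/2 × 0.5 = 353.475
  [6→9]: (688.9+482.6)/2 × 3 = 1757.25
  [9→10]: (482.6+424.8)/2 × 1 = 453.7
  Sum = 5993.175 ng/mL·hr
Tail: C_last/k_e = 424.8/0.132 = 3218.182
AUC_0→∞ (oral capsule) = 5993.175 + 3218.182 = 9211.357 ng/mL·hr
F = (AUC_ev/D_ev)/(AUC_iv/D_iv) = (9211.357/5)/(13500/5) = 1842.2714/2700 = 0.6823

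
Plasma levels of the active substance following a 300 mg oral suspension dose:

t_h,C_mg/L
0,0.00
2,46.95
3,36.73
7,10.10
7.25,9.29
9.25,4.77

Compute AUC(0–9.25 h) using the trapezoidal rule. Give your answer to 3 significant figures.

Trapezoidal AUC_0→9.25:
  [0→2]: (0.00+46.95)/2 × 2 = 46.95
  [2→3]: (46.95+36.73)/2 × 1 = 41.84
  [3→7]: (36.73+10.10)/2 × 4 = 93.66
  [7→7.25]: (10.10+9.29)/2 × 0.25 = 2.42375
  [7.25→9.25]: (9.29+4.77)/2 × 2 = 14.06
  Sum = 198.93375 mg/L·h

AUC = 199 mg/L·h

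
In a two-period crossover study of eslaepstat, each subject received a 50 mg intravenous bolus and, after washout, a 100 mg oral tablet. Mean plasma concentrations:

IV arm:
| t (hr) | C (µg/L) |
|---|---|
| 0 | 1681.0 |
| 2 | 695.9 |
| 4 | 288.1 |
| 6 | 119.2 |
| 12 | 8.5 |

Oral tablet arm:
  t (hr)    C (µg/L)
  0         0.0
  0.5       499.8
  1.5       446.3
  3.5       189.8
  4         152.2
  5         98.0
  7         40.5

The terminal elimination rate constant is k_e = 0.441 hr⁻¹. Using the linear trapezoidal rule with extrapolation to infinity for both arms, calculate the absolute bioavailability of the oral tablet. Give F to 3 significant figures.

F = 0.201

Trapezoidal AUC_0→12 (IV):
  [0→2]: (1681.0+695.9)/2 × 2 = 2376.9
  [2→4]: (695.9+288.1)/2 × 2 = 984.0
  [4→6]: (288.1+119.2)/2 × 2 = 407.3
  [6→12]: (119.2+8.5)/2 × 6 = 383.1
  Sum = 4151.3 µg/L·hr
IV tail: 8.5/0.441 = 19.274; AUC_iv,0→∞ = 4151.3 + 19.274 = 4170.574 µg/L·hr
Trapezoidal AUC_0→7 (oral tablet):
  [0→0.5]: (0.0+499.8)/2 × 0.5 = 124.95
  [0.5→1.5]: (499.8+446.3)/2 × 1 = 473.05
  [1.5→3.5]: (446.3+189.8)/2 × 2 = 636.1
  [3.5→4]: (189.8+152.2)/2 × 0.5 = 85.5
  [4→5]: (152.2+98.0)/2 × 1 = 125.1
  [5→7]: (98.0+40.5)/2 × 2 = 138.5
  Sum = 1583.2 µg/L·hr
oral tablet tail: 40.5/0.441 = 91.837; AUC_ev,0→∞ = 1583.2 + 91.837 = 1675.037 µg/L·hr
F = (AUC_ev/D_ev)/(AUC_iv/D_iv) = (1675.037/100)/(4170.574/50) = 16.75037/83.41148 = 0.2008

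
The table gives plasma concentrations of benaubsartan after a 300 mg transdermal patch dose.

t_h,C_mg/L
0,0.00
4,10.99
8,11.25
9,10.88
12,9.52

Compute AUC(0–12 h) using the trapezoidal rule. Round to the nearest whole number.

AUC = 108 mg/L·h

Trapezoidal AUC_0→12:
  [0→4]: (0.00+10.99)/2 × 4 = 21.98
  [4→8]: (10.99+11.25)/2 × 4 = 44.48
  [8→9]: (11.25+10.88)/2 × 1 = 11.065
  [9→12]: (10.88+9.52)/2 × 3 = 30.6
  Sum = 108.125 mg/L·h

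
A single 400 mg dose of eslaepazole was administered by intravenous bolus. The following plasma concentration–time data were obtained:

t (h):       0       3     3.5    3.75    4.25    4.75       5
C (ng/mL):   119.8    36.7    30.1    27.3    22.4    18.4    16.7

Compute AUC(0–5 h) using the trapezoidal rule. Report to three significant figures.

AUC = 286 ng/mL·h

Trapezoidal AUC_0→5:
  [0→3]: (119.8+36.7)/2 × 3 = 234.75
  [3→3.5]: (36.7+30.1)/2 × 0.5 = 16.7
  [3.5→3.75]: (30.1+27.3)/2 × 0.25 = 7.175
  [3.75→4.25]: (27.3+22.4)/2 × 0.5 = 12.425
  [4.25→4.75]: (22.4+18.4)/2 × 0.5 = 10.2
  [4.75→5]: (18.4+16.7)/2 × 0.25 = 4.3875
  Sum = 285.6375 ng/mL·h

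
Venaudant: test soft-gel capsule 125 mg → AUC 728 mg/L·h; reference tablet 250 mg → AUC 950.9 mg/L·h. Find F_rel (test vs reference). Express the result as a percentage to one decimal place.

F_rel = (AUC_test/D_test) / (AUC_ref/D_ref)
      = (728/125) / (950.9/250)
      = 5.824 / 3.8036 = 1.5312 = 153.12%

F_rel = 153.1%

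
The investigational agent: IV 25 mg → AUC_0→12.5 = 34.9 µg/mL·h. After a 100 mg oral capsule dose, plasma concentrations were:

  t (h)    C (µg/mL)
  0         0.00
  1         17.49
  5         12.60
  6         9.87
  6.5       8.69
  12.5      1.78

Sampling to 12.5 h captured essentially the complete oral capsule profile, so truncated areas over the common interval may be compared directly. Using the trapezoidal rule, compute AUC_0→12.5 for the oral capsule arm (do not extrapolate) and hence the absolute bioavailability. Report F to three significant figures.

F = 0.832

Trapezoidal AUC_0→12.5 (oral capsule):
  [0→1]: (0.00+17.49)/2 × 1 = 8.745
  [1→5]: (17.49+12.60)/2 × 4 = 60.18
  [5→6]: (12.60+9.87)/2 × 1 = 11.235
  [6→6.5]: (9.87+8.69)/2 × 0.5 = 4.64
  [6.5→12.5]: (8.69+1.78)/2 × 6 = 31.41
  Sum = 116.21 µg/mL·h
F = (AUC_ev/D_ev)/(AUC_iv/D_iv) = (116.21/100)/(34.9/25) = 1.1621/1.396 = 0.8324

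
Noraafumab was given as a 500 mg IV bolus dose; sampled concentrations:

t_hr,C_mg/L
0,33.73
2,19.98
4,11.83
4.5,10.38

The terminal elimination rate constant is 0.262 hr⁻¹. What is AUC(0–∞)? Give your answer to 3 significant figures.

Trapezoidal AUC_0→4.5:
  [0→2]: (33.73+19.98)/2 × 2 = 53.71
  [2→4]: (19.98+11.83)/2 × 2 = 31.81
  [4→4.5]: (11.83+10.38)/2 × 0.5 = 5.5525
  Sum = 91.0725 mg/L·hr
Extrapolated tail: C_last / k_e = 10.38 / 0.262 = 39.618
AUC_0→∞ = 91.0725 + 39.618 = 130.6905 mg/L·hr

AUC = 131 mg/L·hr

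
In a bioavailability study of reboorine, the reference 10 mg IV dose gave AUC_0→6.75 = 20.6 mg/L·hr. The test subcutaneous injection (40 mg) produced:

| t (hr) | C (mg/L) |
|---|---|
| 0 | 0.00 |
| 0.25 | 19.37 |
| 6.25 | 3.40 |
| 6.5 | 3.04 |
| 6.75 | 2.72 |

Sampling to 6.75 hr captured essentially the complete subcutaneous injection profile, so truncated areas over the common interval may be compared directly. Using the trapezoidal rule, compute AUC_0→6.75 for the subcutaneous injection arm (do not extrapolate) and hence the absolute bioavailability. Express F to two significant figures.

Trapezoidal AUC_0→6.75 (subcutaneous injection):
  [0→0.25]: (0.00+19.37)/2 × 0.25 = 2.42125
  [0.25→6.25]: (19.37+3.40)/2 × 6 = 68.31
  [6.25→6.5]: (3.40+3.04)/2 × 0.25 = 0.805
  [6.5→6.75]: (3.04+2.72)/2 × 0.25 = 0.72
  Sum = 72.25625 mg/L·hr
F = (AUC_ev/D_ev)/(AUC_iv/D_iv) = (72.25625/40)/(20.6/10) = 1.80641/2.06 = 0.8769

F = 0.88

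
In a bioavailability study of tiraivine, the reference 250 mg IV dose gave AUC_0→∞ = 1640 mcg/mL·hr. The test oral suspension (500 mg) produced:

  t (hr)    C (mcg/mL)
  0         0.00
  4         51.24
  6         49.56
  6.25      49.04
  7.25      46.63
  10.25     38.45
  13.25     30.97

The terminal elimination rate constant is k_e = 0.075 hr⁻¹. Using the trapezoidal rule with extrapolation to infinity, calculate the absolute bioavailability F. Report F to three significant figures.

Trapezoidal AUC_0→13.25 (oral suspension):
  [0→4]: (0.00+51.24)/2 × 4 = 102.48
  [4→6]: (51.24+49.56)/2 × 2 = 100.8
  [6→6.25]: (49.56+49.04)/2 × 0.25 = 12.325
  [6.25→7.25]: (49.04+46.63)/2 × 1 = 47.835
  [7.25→10.25]: (46.63+38.45)/2 × 3 = 127.62
  [10.25→13.25]: (38.45+30.97)/2 × 3 = 104.13
  Sum = 495.19 mcg/mL·hr
Tail: C_last/k_e = 30.97/0.075 = 412.933
AUC_0→∞ (oral suspension) = 495.19 + 412.933 = 908.123 mcg/mL·hr
F = (AUC_ev/D_ev)/(AUC_iv/D_iv) = (908.123/500)/(1640/250) = 1.816246/6.56 = 0.2769

F = 0.277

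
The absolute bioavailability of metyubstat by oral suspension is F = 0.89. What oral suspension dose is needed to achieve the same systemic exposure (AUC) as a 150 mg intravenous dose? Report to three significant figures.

For equal systemic exposure: F × D_ev = D_iv
D_ev = D_iv / F = 150 / 0.89 = 168.539 mg

D_oral = 169 mg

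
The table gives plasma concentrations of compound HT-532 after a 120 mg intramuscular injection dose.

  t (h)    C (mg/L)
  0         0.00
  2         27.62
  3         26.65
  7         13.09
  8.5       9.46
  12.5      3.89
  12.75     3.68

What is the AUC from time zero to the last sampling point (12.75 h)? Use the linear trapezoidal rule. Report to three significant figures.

AUC = 179 mg/L·h

Trapezoidal AUC_0→12.75:
  [0→2]: (0.00+27.62)/2 × 2 = 27.62
  [2→3]: (27.62+26.65)/2 × 1 = 27.135
  [3→7]: (26.65+13.09)/2 × 4 = 79.48
  [7→8.5]: (13.09+9.46)/2 × 1.5 = 16.9125
  [8.5→12.5]: (9.46+3.89)/2 × 4 = 26.7
  [12.5→12.75]: (3.89+3.68)/2 × 0.25 = 0.94625
  Sum = 178.79375 mg/L·h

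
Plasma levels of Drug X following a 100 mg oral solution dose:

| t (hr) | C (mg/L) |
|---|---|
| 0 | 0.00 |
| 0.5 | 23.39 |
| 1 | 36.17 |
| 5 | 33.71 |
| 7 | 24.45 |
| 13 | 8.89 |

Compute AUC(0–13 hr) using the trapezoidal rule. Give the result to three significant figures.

Trapezoidal AUC_0→13:
  [0→0.5]: (0.00+23.39)/2 × 0.5 = 5.8475
  [0.5→1]: (23.39+36.17)/2 × 0.5 = 14.89
  [1→5]: (36.17+33.71)/2 × 4 = 139.76
  [5→7]: (33.71+24.45)/2 × 2 = 58.16
  [7→13]: (24.45+8.89)/2 × 6 = 100.02
  Sum = 318.6775 mg/L·hr

AUC = 319 mg/L·hr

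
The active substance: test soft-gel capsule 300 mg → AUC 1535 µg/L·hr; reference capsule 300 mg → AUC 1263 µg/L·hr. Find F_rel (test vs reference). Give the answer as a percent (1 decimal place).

F_rel = (AUC_test/D_test) / (AUC_ref/D_ref)
      = (1535/300) / (1263/300)
      = 5.11667 / 4.21 = 1.2154 = 121.54%

F_rel = 121.5%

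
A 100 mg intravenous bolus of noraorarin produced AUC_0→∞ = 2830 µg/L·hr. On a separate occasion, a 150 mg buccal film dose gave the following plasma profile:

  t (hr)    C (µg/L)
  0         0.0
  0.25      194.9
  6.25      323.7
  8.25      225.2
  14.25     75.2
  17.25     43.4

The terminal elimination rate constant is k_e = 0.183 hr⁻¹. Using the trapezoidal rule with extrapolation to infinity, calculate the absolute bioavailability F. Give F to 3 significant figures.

F = 0.812

Trapezoidal AUC_0→17.25 (buccal film):
  [0→0.25]: (0.0+194.9)/2 × 0.25 = 24.3625
  [0.25→6.25]: (194.9+323.7)/2 × 6 = 1555.8
  [6.25→8.25]: (323.7+225.2)/2 × 2 = 548.9
  [8.25→14.25]: (225.2+75.2)/2 × 6 = 901.2
  [14.25→17.25]: (75.2+43.4)/2 × 3 = 177.9
  Sum = 3208.1625 µg/L·hr
Tail: C_last/k_e = 43.4/0.183 = 237.158
AUC_0→∞ (buccal film) = 3208.1625 + 237.158 = 3445.3205 µg/L·hr
F = (AUC_ev/D_ev)/(AUC_iv/D_iv) = (3445.3205/150)/(2830/100) = 22.9688/28.3 = 0.8116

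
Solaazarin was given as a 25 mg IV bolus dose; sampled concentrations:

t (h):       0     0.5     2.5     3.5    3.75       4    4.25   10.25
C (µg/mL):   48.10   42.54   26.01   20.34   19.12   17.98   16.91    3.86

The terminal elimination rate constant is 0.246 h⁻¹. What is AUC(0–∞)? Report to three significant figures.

Trapezoidal AUC_0→10.25:
  [0→0.5]: (48.10+42.54)/2 × 0.5 = 22.66
  [0.5→2.5]: (42.54+26.01)/2 × 2 = 68.55
  [2.5→3.5]: (26.01+20.34)/2 × 1 = 23.175
  [3.5→3.75]: (20.34+19.12)/2 × 0.25 = 4.9325
  [3.75→4]: (19.12+17.98)/2 × 0.25 = 4.6375
  [4→4.25]: (17.98+16.91)/2 × 0.25 = 4.36125
  [4.25→10.25]: (16.91+3.86)/2 × 6 = 62.31
  Sum = 190.62625 µg/mL·h
Extrapolated tail: C_last / k_e = 3.86 / 0.246 = 15.691
AUC_0→∞ = 190.62625 + 15.691 = 206.31725 µg/mL·h

AUC = 206 µg/mL·h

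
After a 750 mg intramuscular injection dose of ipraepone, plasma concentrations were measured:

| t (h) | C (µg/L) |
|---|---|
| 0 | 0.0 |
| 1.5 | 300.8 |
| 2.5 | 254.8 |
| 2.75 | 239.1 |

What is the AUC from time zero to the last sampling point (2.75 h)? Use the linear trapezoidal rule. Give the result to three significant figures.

Trapezoidal AUC_0→2.75:
  [0→1.5]: (0.0+300.8)/2 × 1.5 = 225.6
  [1.5→2.5]: (300.8+254.8)/2 × 1 = 277.8
  [2.5→2.75]: (254.8+239.1)/2 × 0.25 = 61.7375
  Sum = 565.1375 µg/L·h

AUC = 565 µg/L·h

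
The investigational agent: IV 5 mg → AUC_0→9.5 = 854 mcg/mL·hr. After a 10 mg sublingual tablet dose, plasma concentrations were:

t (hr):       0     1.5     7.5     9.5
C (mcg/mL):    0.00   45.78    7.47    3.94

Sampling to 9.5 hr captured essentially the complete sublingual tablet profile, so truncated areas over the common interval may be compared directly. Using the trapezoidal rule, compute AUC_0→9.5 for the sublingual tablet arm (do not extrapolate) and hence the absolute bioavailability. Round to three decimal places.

F = 0.120

Trapezoidal AUC_0→9.5 (sublingual tablet):
  [0→1.5]: (0.00+45.78)/2 × 1.5 = 34.335
  [1.5→7.5]: (45.78+7.47)/2 × 6 = 159.75
  [7.5→9.5]: (7.47+3.94)/2 × 2 = 11.41
  Sum = 205.495 mcg/mL·hr
F = (AUC_ev/D_ev)/(AUC_iv/D_iv) = (205.495/10)/(854/5) = 20.5495/170.8 = 0.1203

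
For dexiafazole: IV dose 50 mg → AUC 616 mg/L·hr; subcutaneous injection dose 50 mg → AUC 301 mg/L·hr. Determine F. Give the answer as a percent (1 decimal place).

F = (AUC_ev / D_ev) / (AUC_iv / D_iv)
  = (301/50) / (616/50)
  = 6.02 / 12.32 = 0.4886
  = 48.86%

F = 48.9%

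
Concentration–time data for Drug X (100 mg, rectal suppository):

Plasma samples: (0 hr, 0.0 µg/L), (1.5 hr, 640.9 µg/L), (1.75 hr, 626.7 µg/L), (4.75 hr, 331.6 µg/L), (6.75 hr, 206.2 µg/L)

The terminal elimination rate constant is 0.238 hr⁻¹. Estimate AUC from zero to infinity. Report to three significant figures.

Trapezoidal AUC_0→6.75:
  [0→1.5]: (0.0+640.9)/2 × 1.5 = 480.675
  [1.5→1.75]: (640.9+626.7)/2 × 0.25 = 158.45
  [1.75→4.75]: (626.7+331.6)/2 × 3 = 1437.45
  [4.75→6.75]: (331.6+206.2)/2 × 2 = 537.8
  Sum = 2614.375 µg/L·hr
Extrapolated tail: C_last / k_e = 206.2 / 0.238 = 866.387
AUC_0→∞ = 2614.375 + 866.387 = 3480.762 µg/L·hr

AUC = 3480 µg/L·hr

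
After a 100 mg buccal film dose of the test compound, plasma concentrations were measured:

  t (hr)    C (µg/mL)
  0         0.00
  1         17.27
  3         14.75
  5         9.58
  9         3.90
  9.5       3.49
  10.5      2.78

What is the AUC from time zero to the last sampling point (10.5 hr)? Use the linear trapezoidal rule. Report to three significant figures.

AUC = 96.9 µg/mL·hr

Trapezoidal AUC_0→10.5:
  [0→1]: (0.00+17.27)/2 × 1 = 8.635
  [1→3]: (17.27+14.75)/2 × 2 = 32.02
  [3→5]: (14.75+9.58)/2 × 2 = 24.33
  [5→9]: (9.58+3.90)/2 × 4 = 26.96
  [9→9.5]: (3.90+3.49)/2 × 0.5 = 1.8475
  [9.5→10.5]: (3.49+2.78)/2 × 1 = 3.135
  Sum = 96.9275 µg/mL·hr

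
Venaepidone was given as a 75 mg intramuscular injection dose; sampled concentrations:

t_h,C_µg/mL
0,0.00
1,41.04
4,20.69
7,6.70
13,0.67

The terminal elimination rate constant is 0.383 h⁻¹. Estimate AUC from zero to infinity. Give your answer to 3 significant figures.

AUC = 178 µg/mL·h

Trapezoidal AUC_0→13:
  [0→1]: (0.00+41.04)/2 × 1 = 20.52
  [1→4]: (41.04+20.69)/2 × 3 = 92.595
  [4→7]: (20.69+6.70)/2 × 3 = 41.085
  [7→13]: (6.70+0.67)/2 × 6 = 22.11
  Sum = 176.31 µg/mL·h
Extrapolated tail: C_last / k_e = 0.67 / 0.383 = 1.749
AUC_0→∞ = 176.31 + 1.749 = 178.059 µg/mL·h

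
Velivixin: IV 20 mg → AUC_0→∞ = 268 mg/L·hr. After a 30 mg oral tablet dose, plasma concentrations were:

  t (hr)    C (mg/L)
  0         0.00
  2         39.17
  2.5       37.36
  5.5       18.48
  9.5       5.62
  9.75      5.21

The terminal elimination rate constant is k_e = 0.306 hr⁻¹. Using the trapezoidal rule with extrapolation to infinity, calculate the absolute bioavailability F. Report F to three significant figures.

Trapezoidal AUC_0→9.75 (oral tablet):
  [0→2]: (0.00+39.17)/2 × 2 = 39.17
  [2→2.5]: (39.17+37.36)/2 × 0.5 = 19.1325
  [2.5→5.5]: (37.36+18.48)/2 × 3 = 83.76
  [5.5→9.5]: (18.48+5.62)/2 × 4 = 48.2
  [9.5→9.75]: (5.62+5.21)/2 × 0.25 = 1.35375
  Sum = 191.61625 mg/L·hr
Tail: C_last/k_e = 5.21/0.306 = 17.026
AUC_0→∞ (oral tablet) = 191.61625 + 17.026 = 208.64225 mg/L·hr
F = (AUC_ev/D_ev)/(AUC_iv/D_iv) = (208.64225/30)/(268/20) = 6.95474/13.4 = 0.5190

F = 0.519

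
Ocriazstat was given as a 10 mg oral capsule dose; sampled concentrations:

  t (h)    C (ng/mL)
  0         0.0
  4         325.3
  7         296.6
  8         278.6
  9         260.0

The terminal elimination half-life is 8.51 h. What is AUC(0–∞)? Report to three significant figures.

Trapezoidal AUC_0→9:
  [0→4]: (0.0+325.3)/2 × 4 = 650.6
  [4→7]: (325.3+296.6)/2 × 3 = 932.85
  [7→8]: (296.6+278.6)/2 × 1 = 287.6
  [8→9]: (278.6+260.0)/2 × 1 = 269.3
  Sum = 2140.35 ng/mL·h
k_e = ln2 / t½ = 0.693147 / 8.51 = 0.0815 h^-1
Extrapolated tail: C_last / k_e = 260.0 / 0.0815 = 3190.184
AUC_0→∞ = 2140.35 + 3190.184 = 5330.534 ng/mL·h

AUC = 5330 ng/mL·h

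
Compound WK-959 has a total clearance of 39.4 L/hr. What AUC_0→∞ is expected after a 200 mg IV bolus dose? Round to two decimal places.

AUC_0→∞ = Dose_iv / CL
        = 200 / 39.4 = 5.07614 mg/L·hr

AUC = 5.08 mg/L·hr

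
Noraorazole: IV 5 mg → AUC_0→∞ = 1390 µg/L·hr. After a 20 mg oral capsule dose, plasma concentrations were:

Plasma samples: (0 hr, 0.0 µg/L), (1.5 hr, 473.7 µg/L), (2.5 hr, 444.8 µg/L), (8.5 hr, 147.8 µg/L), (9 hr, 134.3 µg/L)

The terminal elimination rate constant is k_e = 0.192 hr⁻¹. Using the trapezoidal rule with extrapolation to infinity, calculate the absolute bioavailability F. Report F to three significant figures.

F = 0.605

Trapezoidal AUC_0→9 (oral capsule):
  [0→1.5]: (0.0+473.7)/2 × 1.5 = 355.275
  [1.5→2.5]: (473.7+444.8)/2 × 1 = 459.25
  [2.5→8.5]: (444.8+147.8)/2 × 6 = 1777.8
  [8.5→9]: (147.8+134.3)/2 × 0.5 = 70.525
  Sum = 2662.85 µg/L·hr
Tail: C_last/k_e = 134.3/0.192 = 699.479
AUC_0→∞ (oral capsule) = 2662.85 + 699.479 = 3362.329 µg/L·hr
F = (AUC_ev/D_ev)/(AUC_iv/D_iv) = (3362.329/20)/(1390/5) = 168.11645/278 = 0.6047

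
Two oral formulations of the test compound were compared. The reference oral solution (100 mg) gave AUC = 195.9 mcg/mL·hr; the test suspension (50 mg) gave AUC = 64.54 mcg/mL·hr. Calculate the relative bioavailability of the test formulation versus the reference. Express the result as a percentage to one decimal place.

F_rel = (AUC_test/D_test) / (AUC_ref/D_ref)
      = (64.54/50) / (195.9/100)
      = 1.2908 / 1.959 = 0.6589 = 65.89%

F_rel = 65.9%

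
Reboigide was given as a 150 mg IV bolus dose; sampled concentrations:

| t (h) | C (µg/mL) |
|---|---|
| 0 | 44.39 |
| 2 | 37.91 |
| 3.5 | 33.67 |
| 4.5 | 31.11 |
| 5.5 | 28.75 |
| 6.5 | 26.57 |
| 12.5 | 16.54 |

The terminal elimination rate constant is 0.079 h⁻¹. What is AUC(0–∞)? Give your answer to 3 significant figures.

Trapezoidal AUC_0→12.5:
  [0→2]: (44.39+37.91)/2 × 2 = 82.3
  [2→3.5]: (37.91+33.67)/2 × 1.5 = 53.685
  [3.5→4.5]: (33.67+31.11)/2 × 1 = 32.39
  [4.5→5.5]: (31.11+28.75)/2 × 1 = 29.93
  [5.5→6.5]: (28.75+26.57)/2 × 1 = 27.66
  [6.5→12.5]: (26.57+16.54)/2 × 6 = 129.33
  Sum = 355.295 µg/mL·h
Extrapolated tail: C_last / k_e = 16.54 / 0.079 = 209.367
AUC_0→∞ = 355.295 + 209.367 = 564.662 µg/mL·h

AUC = 565 µg/mL·h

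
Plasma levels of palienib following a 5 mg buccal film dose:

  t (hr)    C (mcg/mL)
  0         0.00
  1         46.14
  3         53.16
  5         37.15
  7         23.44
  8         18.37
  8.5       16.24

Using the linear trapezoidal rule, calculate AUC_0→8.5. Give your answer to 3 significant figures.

Trapezoidal AUC_0→8.5:
  [0→1]: (0.00+46.14)/2 × 1 = 23.07
  [1→3]: (46.14+53.16)/2 × 2 = 99.3
  [3→5]: (53.16+37.15)/2 × 2 = 90.31
  [5→7]: (37.15+23.44)/2 × 2 = 60.59
  [7→8]: (23.44+18.37)/2 × 1 = 20.905
  [8→8.5]: (18.37+16.24)/2 × 0.5 = 8.6525
  Sum = 302.8275 mcg/mL·hr

AUC = 303 mcg/mL·hr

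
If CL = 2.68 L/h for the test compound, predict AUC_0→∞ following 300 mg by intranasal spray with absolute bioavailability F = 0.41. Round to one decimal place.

AUC_0→∞ = F × Dose / CL
        = 0.41 × 300 / 2.68 = 45.8955 mg/L·h

AUC = 45.9 mg/L·h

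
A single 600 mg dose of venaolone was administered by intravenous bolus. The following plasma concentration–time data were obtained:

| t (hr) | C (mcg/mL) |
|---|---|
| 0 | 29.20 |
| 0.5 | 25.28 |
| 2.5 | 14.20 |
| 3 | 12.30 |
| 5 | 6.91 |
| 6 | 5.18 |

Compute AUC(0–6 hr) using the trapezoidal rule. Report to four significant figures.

Trapezoidal AUC_0→6:
  [0→0.5]: (29.20+25.28)/2 × 0.5 = 13.62
  [0.5→2.5]: (25.28+14.20)/2 × 2 = 39.48
  [2.5→3]: (14.20+12.30)/2 × 0.5 = 6.625
  [3→5]: (12.30+6.91)/2 × 2 = 19.21
  [5→6]: (6.91+5.18)/2 × 1 = 6.045
  Sum = 84.98 mcg/mL·hr

AUC = 84.98 mcg/mL·hr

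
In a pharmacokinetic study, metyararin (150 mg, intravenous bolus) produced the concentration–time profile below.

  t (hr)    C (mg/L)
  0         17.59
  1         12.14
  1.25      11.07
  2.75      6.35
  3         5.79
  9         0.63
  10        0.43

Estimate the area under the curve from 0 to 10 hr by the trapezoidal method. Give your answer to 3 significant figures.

AUC = 52.1 mg/L·hr

Trapezoidal AUC_0→10:
  [0→1]: (17.59+12.14)/2 × 1 = 14.865
  [1→1.25]: (12.14+11.07)/2 × 0.25 = 2.90125
  [1.25→2.75]: (11.07+6.35)/2 × 1.5 = 13.065
  [2.75→3]: (6.35+5.79)/2 × 0.25 = 1.5175
  [3→9]: (5.79+0.63)/2 × 6 = 19.26
  [9→10]: (0.63+0.43)/2 × 1 = 0.53
  Sum = 52.13875 mg/L·hr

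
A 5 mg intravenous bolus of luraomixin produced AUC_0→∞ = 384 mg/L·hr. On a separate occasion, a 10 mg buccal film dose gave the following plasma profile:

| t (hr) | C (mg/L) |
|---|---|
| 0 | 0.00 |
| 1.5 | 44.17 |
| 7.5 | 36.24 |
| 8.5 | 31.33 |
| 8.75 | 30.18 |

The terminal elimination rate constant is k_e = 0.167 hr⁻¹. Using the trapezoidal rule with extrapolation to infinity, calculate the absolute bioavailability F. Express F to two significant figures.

Trapezoidal AUC_0→8.75 (buccal film):
  [0→1.5]: (0.00+44.17)/2 × 1.5 = 33.1275
  [1.5→7.5]: (44.17+36.24)/2 × 6 = 241.23
  [7.5→8.5]: (36.24+31.33)/2 × 1 = 33.785
  [8.5→8.75]: (31.33+30.18)/2 × 0.25 = 7.68875
  Sum = 315.83125 mg/L·hr
Tail: C_last/k_e = 30.18/0.167 = 180.719
AUC_0→∞ (buccal film) = 315.83125 + 180.719 = 496.55025 mg/L·hr
F = (AUC_ev/D_ev)/(AUC_iv/D_iv) = (496.55025/10)/(384/5) = 49.655025/76.8 = 0.6465

F = 0.65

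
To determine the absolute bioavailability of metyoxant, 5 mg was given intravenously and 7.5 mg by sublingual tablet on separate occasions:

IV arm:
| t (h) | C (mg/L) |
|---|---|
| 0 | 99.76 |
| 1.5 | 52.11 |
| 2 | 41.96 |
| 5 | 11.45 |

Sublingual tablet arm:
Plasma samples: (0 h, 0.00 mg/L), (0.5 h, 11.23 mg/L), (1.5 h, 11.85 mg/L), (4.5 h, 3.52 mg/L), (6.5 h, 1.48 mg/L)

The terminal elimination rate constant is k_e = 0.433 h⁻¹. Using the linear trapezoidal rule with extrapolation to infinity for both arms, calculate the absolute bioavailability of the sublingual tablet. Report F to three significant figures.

Trapezoidal AUC_0→5 (IV):
  [0→1.5]: (99.76+52.11)/2 × 1.5 = 113.9025
  [1.5→2]: (52.11+41.96)/2 × 0.5 = 23.5175
  [2→5]: (41.96+11.45)/2 × 3 = 80.115
  Sum = 217.535 mg/L·h
IV tail: 11.45/0.433 = 26.443; AUC_iv,0→∞ = 217.535 + 26.443 = 243.978 mg/L·h
Trapezoidal AUC_0→6.5 (sublingual tablet):
  [0→0.5]: (0.00+11.23)/2 × 0.5 = 2.8075
  [0.5→1.5]: (11.23+11.85)/2 × 1 = 11.54
  [1.5→4.5]: (11.85+3.52)/2 × 3 = 23.055
  [4.5→6.5]: (3.52+1.48)/2 × 2 = 5.0
  Sum = 42.4025 mg/L·h
sublingual tablet tail: 1.48/0.433 = 3.418; AUC_ev,0→∞ = 42.4025 + 3.418 = 45.8205 mg/L·h
F = (AUC_ev/D_ev)/(AUC_iv/D_iv) = (45.8205/7.5)/(243.978/5) = 6.1094/48.7956 = 0.1252

F = 0.125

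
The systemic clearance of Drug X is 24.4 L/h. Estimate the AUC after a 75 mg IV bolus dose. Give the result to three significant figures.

AUC_0→∞ = Dose_iv / CL
        = 75 / 24.4 = 3.07377 mg/L·h

AUC = 3.07 mg/L·h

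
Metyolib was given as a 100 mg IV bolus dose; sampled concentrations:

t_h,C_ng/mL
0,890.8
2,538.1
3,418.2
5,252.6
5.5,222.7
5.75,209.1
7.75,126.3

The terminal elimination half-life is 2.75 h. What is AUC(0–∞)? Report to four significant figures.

AUC = 3587 ng/mL·h

Trapezoidal AUC_0→7.75:
  [0→2]: (890.8+538.1)/2 × 2 = 1428.9
  [2→3]: (538.1+418.2)/2 × 1 = 478.15
  [3→5]: (418.2+252.6)/2 × 2 = 670.8
  [5→5.5]: (252.6+222.7)/2 × 0.5 = 118.825
  [5.5→5.75]: (222.7+209.1)/2 × 0.25 = 53.975
  [5.75→7.75]: (209.1+126.3)/2 × 2 = 335.4
  Sum = 3086.05 ng/mL·h
k_e = ln2 / t½ = 0.693147 / 2.75 = 0.2521 h^-1
Extrapolated tail: C_last / k_e = 126.3 / 0.2521 = 500.992
AUC_0→∞ = 3086.05 + 500.992 = 3587.042 ng/mL·h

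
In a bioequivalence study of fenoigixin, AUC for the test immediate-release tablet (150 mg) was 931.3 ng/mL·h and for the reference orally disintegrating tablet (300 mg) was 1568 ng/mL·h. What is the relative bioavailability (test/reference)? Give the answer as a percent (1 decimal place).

F_rel = 118.8%

F_rel = (AUC_test/D_test) / (AUC_ref/D_ref)
      = (931.3/150) / (1568/300)
      = 6.20867 / 5.22667 = 1.1879 = 118.79%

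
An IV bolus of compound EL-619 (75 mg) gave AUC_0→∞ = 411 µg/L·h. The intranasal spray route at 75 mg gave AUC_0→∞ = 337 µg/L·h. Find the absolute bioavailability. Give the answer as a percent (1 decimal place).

F = 82.0%

F = (AUC_ev / D_ev) / (AUC_iv / D_iv)
  = (337/75) / (411/75)
  = 4.49333 / 5.48 = 0.8200
  = 82.00%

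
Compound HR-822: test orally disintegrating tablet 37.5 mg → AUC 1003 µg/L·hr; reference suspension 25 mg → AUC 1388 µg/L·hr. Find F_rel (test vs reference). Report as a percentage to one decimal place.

F_rel = 48.2%

F_rel = (AUC_test/D_test) / (AUC_ref/D_ref)
      = (1003/37.5) / (1388/25)
      = 26.7467 / 55.52 = 0.4817 = 48.17%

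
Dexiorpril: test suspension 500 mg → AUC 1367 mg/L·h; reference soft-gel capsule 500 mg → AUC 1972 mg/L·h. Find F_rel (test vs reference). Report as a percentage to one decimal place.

F_rel = (AUC_test/D_test) / (AUC_ref/D_ref)
      = (1367/500) / (1972/500)
      = 2.734 / 3.944 = 0.6932 = 69.32%

F_rel = 69.3%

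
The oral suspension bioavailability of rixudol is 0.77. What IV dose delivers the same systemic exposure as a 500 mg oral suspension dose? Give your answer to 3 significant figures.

D_iv = 385 mg

Systemic exposure from an extravascular dose = F × D_ev, so the equivalent IV dose is F × D_ev.
D_iv = F × D_ev = 0.77 × 500 = 385 mg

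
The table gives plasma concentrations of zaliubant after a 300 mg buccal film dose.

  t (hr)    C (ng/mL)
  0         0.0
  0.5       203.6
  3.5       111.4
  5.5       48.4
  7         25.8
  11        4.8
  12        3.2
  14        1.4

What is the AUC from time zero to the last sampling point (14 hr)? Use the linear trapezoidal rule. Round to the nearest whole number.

AUC = 809 ng/mL·hr

Trapezoidal AUC_0→14:
  [0→0.5]: (0.0+203.6)/2 × 0.5 = 50.9
  [0.5→3.5]: (203.6+111.4)/2 × 3 = 472.5
  [3.5→5.5]: (111.4+48.4)/2 × 2 = 159.8
  [5.5→7]: (48.4+25.8)/2 × 1.5 = 55.65
  [7→11]: (25.8+4.8)/2 × 4 = 61.2
  [11→12]: (4.8+3.2)/2 × 1 = 4.0
  [12→14]: (3.2+1.4)/2 × 2 = 4.6
  Sum = 808.65 ng/mL·hr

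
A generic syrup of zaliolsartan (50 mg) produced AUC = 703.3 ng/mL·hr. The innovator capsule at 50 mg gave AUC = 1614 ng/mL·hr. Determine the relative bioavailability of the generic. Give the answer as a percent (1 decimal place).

F_rel = (AUC_test/D_test) / (AUC_ref/D_ref)
      = (703.3/50) / (1614/50)
      = 14.066 / 32.28 = 0.4357 = 43.57%

F_rel = 43.6%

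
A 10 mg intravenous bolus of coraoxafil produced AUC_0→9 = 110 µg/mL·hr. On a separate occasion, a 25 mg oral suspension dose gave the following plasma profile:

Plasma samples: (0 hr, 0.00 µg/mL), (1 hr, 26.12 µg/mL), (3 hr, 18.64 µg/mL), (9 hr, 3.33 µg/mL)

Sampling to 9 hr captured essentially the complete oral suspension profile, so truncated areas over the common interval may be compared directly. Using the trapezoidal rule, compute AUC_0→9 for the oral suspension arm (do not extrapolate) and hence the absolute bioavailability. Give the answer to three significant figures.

Trapezoidal AUC_0→9 (oral suspension):
  [0→1]: (0.00+26.12)/2 × 1 = 13.06
  [1→3]: (26.12+18.64)/2 × 2 = 44.76
  [3→9]: (18.64+3.33)/2 × 6 = 65.91
  Sum = 123.73 µg/mL·hr
F = (AUC_ev/D_ev)/(AUC_iv/D_iv) = (123.73/25)/(110/10) = 4.9492/11 = 0.4499

F = 0.450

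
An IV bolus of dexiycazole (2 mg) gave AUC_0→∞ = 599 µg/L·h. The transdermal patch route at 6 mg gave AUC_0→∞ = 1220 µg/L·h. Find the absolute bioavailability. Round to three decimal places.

F = (AUC_ev / D_ev) / (AUC_iv / D_iv)
  = (1220/6) / (599/2)
  = 203.333 / 299.5 = 0.6789

F = 0.679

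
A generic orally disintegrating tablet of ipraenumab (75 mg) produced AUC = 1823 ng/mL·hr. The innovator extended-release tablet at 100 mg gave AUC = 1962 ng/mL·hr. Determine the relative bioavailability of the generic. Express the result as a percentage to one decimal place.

F_rel = (AUC_test/D_test) / (AUC_ref/D_ref)
      = (1823/75) / (1962/100)
      = 24.3067 / 19.62 = 1.2389 = 123.89%

F_rel = 123.9%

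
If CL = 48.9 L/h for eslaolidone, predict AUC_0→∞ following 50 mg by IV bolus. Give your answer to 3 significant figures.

AUC = 1.02 mg/L·h

AUC_0→∞ = Dose_iv / CL
        = 50 / 48.9 = 1.02249 mg/L·h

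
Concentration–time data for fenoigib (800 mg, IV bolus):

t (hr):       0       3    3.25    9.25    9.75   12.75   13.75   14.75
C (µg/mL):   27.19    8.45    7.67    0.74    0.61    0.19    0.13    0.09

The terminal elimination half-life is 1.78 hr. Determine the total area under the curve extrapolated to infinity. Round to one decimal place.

AUC = 82.7 µg/mL·hr

Trapezoidal AUC_0→14.75:
  [0→3]: (27.19+8.45)/2 × 3 = 53.46
  [3→3.25]: (8.45+7.67)/2 × 0.25 = 2.015
  [3.25→9.25]: (7.67+0.74)/2 × 6 = 25.23
  [9.25→9.75]: (0.74+0.61)/2 × 0.5 = 0.3375
  [9.75→12.75]: (0.61+0.19)/2 × 3 = 1.2
  [12.75→13.75]: (0.19+0.13)/2 × 1 = 0.16
  [13.75→14.75]: (0.13+0.09)/2 × 1 = 0.11
  Sum = 82.5125 µg/mL·hr
k_e = ln2 / t½ = 0.693147 / 1.78 = 0.3894 hr^-1
Extrapolated tail: C_last / k_e = 0.09 / 0.3894 = 0.231
AUC_0→∞ = 82.5125 + 0.231 = 82.7435 µg/mL·hr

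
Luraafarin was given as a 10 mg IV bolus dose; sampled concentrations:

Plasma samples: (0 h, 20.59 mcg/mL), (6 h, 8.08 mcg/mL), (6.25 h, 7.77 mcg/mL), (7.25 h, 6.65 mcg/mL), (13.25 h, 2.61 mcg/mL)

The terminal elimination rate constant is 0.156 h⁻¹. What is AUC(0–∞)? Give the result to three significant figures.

AUC = 140 mcg/mL·h

Trapezoidal AUC_0→13.25:
  [0→6]: (20.59+8.08)/2 × 6 = 86.01
  [6→6.25]: (8.08+7.77)/2 × 0.25 = 1.98125
  [6.25→7.25]: (7.77+6.65)/2 × 1 = 7.21
  [7.25→13.25]: (6.65+2.61)/2 × 6 = 27.78
  Sum = 122.98125 mcg/mL·h
Extrapolated tail: C_last / k_e = 2.61 / 0.156 = 16.731
AUC_0→∞ = 122.98125 + 16.731 = 139.71225 mcg/mL·h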